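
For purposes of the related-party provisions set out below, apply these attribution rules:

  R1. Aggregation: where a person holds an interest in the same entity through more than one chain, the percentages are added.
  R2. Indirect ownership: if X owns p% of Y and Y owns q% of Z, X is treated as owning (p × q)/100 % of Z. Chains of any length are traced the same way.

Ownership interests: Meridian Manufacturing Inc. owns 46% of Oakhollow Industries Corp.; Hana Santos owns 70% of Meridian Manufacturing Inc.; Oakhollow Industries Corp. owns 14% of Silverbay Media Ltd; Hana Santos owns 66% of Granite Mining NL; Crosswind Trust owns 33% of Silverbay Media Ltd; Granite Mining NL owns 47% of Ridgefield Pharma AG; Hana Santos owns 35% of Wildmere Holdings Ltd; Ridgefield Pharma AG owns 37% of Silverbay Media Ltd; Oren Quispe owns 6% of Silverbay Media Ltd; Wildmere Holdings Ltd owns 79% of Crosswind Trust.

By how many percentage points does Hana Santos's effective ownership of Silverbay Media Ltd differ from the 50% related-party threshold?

24.8901

Chain via Wildmere Holdings Ltd → Crosswind Trust (R2): 35% × 79% × 33% = 9.1245% of Silverbay Media Ltd.
Chain via Meridian Manufacturing Inc. → Oakhollow Industries Corp. (R2): 70% × 46% × 14% = 4.508% of Silverbay Media Ltd.
Chain via Granite Mining NL → Ridgefield Pharma AG (R2): 66% × 47% × 37% = 11.4774% of Silverbay Media Ltd.
Aggregating (R1): 9.1245% + 4.508% + 11.4774% = 25.1099%.
25.1099% falls short of the 50% threshold by 24.8901 percentage points.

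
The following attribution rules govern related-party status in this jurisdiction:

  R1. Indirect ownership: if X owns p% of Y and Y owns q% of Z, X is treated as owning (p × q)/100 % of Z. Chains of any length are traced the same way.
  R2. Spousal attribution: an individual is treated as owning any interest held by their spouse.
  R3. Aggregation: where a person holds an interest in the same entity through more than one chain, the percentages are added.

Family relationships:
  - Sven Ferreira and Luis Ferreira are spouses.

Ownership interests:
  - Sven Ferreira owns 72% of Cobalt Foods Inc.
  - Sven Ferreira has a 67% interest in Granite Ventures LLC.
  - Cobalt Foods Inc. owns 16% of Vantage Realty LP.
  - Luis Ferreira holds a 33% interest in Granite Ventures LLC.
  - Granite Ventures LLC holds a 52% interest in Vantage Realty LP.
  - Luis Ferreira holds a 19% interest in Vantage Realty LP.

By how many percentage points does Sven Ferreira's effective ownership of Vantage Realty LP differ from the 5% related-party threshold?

77.52

By spousal attribution (R2), Sven Ferreira is treated as also owning Luis Ferreira's interest in Granite Ventures LLC, giving 67% + 33% = 100%.
By spousal attribution (R2), Sven Ferreira is treated as owning Luis Ferreira's 19% interest in Vantage Realty LP.
Chain via Cobalt Foods Inc. (R1): 72% × 16% = 11.52% of Vantage Realty LP.
Chain via Granite Ventures LLC (R1): 100% × 52% = 52% of Vantage Realty LP.
Direct interest in Vantage Realty LP: 19%.
Aggregating (R3): 11.52% + 52% + 19% = 82.52%.
82.52% exceeds the 5% threshold by 77.52 percentage points.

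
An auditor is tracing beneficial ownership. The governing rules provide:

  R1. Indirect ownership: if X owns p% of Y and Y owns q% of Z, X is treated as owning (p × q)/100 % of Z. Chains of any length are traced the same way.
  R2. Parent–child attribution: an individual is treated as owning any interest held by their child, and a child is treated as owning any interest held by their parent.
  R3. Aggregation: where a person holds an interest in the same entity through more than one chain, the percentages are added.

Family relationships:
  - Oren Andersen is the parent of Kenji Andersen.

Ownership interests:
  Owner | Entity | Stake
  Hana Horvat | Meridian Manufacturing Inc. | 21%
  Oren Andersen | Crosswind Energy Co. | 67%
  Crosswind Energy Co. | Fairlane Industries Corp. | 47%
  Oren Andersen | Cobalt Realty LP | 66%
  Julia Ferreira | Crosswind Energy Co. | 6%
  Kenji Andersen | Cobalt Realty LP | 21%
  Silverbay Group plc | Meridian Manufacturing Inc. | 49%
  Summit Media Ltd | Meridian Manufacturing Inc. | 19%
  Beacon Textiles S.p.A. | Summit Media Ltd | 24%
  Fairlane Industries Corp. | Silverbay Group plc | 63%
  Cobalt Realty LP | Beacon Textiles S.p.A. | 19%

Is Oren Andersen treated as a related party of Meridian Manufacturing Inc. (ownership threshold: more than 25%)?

No

By parent–child attribution (R2), Oren Andersen is treated as also owning Kenji Andersen's interest in Cobalt Realty LP, giving 66% + 21% = 87%.
Chain via Cobalt Realty LP → Beacon Textiles S.p.A. → Summit Media Ltd (R1): 87% × 19% × 24% × 19% = 0.753768% of Meridian Manufacturing Inc.
Chain via Crosswind Energy Co. → Fairlane Industries Corp. → Silverbay Group plc (R1): 67% × 47% × 63% × 49% = 9.720963% of Meridian Manufacturing Inc.
Aggregating (R3): 0.753768% + 9.720963% = 10.474731%.
10.474731% does not exceed the 25% threshold, so Oren is not a related party to Meridian Manufacturing Inc.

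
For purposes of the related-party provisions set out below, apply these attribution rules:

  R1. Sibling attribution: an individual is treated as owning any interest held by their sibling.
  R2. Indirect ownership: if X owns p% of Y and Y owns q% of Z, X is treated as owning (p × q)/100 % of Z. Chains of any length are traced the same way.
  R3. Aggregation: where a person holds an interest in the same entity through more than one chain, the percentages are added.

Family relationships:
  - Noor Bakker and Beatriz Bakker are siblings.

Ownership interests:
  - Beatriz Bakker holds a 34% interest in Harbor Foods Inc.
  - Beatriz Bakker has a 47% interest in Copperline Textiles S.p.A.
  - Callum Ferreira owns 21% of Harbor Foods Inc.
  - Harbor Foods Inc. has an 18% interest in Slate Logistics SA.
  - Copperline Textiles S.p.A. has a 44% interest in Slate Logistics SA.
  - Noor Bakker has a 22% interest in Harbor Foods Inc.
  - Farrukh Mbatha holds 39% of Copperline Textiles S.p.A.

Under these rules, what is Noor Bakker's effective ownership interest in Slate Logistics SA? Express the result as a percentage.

By sibling attribution (R1), Noor Bakker is treated as also owning Beatriz Bakker's interest in Harbor Foods Inc, giving 22% + 34% = 56%.
By sibling attribution (R1), Noor Bakker is treated as owning Beatriz Bakker's 47% interest in Copperline Textiles S.p.A.
Chain via Harbor Foods Inc. (R2): 56% × 18% = 10.08% of Slate Logistics SA.
Chain via Copperline Textiles S.p.A. (R2): 47% × 44% = 20.68% of Slate Logistics SA.
Aggregating (R3): 10.08% + 20.68% = 30.76%.

30.76%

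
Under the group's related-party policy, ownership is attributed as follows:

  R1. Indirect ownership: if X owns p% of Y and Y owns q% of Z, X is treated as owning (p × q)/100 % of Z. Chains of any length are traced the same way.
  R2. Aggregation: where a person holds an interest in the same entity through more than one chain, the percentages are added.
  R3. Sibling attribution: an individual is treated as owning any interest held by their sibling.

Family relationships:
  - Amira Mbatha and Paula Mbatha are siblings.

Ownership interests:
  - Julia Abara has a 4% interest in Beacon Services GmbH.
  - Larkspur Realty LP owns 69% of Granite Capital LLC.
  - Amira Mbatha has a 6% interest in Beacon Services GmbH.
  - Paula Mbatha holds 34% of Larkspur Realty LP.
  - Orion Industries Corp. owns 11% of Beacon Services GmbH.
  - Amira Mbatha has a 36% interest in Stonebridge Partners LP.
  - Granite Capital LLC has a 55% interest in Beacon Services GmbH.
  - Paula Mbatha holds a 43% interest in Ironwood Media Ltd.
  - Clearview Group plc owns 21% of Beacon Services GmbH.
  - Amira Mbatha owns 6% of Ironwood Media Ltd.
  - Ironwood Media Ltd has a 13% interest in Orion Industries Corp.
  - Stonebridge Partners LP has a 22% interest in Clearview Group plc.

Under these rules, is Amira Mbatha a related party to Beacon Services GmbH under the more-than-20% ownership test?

Yes

By sibling attribution (R3), Amira Mbatha is treated as also owning Paula Mbatha's interest in Ironwood Media Ltd, giving 6% + 43% = 49%.
By sibling attribution (R3), Amira Mbatha is treated as owning Paula Mbatha's 34% interest in Larkspur Realty LP.
Chain via Ironwood Media Ltd → Orion Industries Corp. (R1): 49% × 13% × 11% = 0.7007% of Beacon Services GmbH.
Chain via Stonebridge Partners LP → Clearview Group plc (R1): 36% × 22% × 21% = 1.6632% of Beacon Services GmbH.
Direct interest in Beacon Services GmbH: 6%.
Chain via Larkspur Realty LP → Granite Capital LLC (R1): 34% × 69% × 55% = 12.903% of Beacon Services GmbH.
Aggregating (R2): 0.7007% + 1.6632% + 6% + 12.903% = 21.2669%.
21.2669% exceeds the 20% threshold, so Amira is a related party to Beacon Services GmbH.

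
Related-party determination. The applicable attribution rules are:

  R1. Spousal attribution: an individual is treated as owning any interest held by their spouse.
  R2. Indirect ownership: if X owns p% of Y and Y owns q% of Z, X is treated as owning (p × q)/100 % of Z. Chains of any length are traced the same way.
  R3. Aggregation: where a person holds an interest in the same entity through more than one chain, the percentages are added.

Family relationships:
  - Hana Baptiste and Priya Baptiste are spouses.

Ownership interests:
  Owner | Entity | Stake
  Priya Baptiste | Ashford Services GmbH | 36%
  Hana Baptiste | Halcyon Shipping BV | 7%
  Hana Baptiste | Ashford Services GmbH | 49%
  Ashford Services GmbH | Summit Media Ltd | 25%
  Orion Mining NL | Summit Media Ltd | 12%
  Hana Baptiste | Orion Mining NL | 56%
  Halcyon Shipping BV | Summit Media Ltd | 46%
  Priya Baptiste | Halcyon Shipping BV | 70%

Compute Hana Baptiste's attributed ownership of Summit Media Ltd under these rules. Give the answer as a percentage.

63.39%

By spousal attribution (R1), Hana Baptiste is treated as also owning Priya Baptiste's interest in Ashford Services GmbH, giving 49% + 36% = 85%.
By spousal attribution (R1), Hana Baptiste is treated as also owning Priya Baptiste's interest in Halcyon Shipping BV, giving 7% + 70% = 77%.
Chain via Ashford Services GmbH (R2): 85% × 25% = 21.25% of Summit Media Ltd.
Chain via Orion Mining NL (R2): 56% × 12% = 6.72% of Summit Media Ltd.
Chain via Halcyon Shipping BV (R2): 77% × 46% = 35.42% of Summit Media Ltd.
Aggregating (R3): 21.25% + 6.72% + 35.42% = 63.39%.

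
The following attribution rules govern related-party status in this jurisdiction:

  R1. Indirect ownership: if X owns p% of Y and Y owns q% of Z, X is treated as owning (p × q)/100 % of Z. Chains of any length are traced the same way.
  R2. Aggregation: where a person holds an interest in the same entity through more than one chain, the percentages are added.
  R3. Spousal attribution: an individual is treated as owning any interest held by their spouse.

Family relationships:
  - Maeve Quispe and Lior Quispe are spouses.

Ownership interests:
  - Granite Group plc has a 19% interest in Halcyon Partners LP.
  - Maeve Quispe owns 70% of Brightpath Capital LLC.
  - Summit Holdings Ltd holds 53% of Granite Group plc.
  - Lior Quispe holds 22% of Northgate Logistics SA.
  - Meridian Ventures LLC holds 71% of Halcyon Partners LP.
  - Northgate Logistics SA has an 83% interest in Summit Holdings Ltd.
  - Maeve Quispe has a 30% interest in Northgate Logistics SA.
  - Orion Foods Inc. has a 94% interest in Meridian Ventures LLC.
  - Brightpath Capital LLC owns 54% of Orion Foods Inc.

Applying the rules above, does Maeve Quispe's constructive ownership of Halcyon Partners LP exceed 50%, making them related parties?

No

By spousal attribution (R3), Maeve Quispe is treated as also owning Lior Quispe's interest in Northgate Logistics SA, giving 30% + 22% = 52%.
Chain via Brightpath Capital LLC → Orion Foods Inc. → Meridian Ventures LLC (R1): 70% × 54% × 94% × 71% = 25.22772% of Halcyon Partners LP.
Chain via Northgate Logistics SA → Summit Holdings Ltd → Granite Group plc (R1): 52% × 83% × 53% × 19% = 4.346212% of Halcyon Partners LP.
Aggregating (R2): 25.22772% + 4.346212% = 29.573932%.
29.573932% does not exceed the 50% threshold, so Maeve is not a related party to Halcyon Partners LP.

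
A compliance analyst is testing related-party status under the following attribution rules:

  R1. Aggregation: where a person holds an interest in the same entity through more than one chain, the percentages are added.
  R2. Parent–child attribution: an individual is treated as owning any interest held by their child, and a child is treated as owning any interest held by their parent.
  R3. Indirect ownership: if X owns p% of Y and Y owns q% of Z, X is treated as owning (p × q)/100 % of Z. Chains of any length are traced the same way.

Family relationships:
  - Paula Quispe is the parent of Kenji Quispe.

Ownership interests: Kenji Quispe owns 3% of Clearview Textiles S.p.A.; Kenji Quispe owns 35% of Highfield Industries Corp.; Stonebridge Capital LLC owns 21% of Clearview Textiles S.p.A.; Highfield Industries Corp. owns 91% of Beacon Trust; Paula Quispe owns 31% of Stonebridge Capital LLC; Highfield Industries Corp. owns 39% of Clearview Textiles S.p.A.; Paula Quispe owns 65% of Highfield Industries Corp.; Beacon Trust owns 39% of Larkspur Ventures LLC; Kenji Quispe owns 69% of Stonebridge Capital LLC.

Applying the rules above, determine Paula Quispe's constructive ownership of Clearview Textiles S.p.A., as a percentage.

By parent–child attribution (R2), Paula Quispe is treated as also owning Kenji Quispe's interest in Highfield Industries Corp, giving 65% + 35% = 100%.
By parent–child attribution (R2), Paula Quispe is treated as also owning Kenji Quispe's interest in Stonebridge Capital LLC, giving 31% + 69% = 100%.
By parent–child attribution (R2), Paula Quispe is treated as owning Kenji Quispe's 3% interest in Clearview Textiles S.p.A.
Chain via Highfield Industries Corp. (R3): 100% × 39% = 39% of Clearview Textiles S.p.A.
Chain via Stonebridge Capital LLC (R3): 100% × 21% = 21% of Clearview Textiles S.p.A.
Direct interest in Clearview Textiles S.p.A: 3%.
Aggregating (R1): 39% + 21% + 3% = 63%.

63%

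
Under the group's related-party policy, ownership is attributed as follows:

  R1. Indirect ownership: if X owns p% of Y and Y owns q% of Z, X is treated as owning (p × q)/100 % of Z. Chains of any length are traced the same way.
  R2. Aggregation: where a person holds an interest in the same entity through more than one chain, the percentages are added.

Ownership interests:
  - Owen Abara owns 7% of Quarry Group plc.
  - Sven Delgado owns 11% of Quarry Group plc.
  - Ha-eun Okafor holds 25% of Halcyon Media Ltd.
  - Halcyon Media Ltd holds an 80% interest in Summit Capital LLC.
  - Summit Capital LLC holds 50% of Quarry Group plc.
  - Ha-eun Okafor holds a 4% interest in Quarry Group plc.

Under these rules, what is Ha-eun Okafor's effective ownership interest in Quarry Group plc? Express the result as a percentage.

Chain via Halcyon Media Ltd → Summit Capital LLC (R1): 25% × 80% × 50% = 10% of Quarry Group plc.
Direct interest in Quarry Group plc: 4%.
Aggregating (R2): 10% + 4% = 14%.

14%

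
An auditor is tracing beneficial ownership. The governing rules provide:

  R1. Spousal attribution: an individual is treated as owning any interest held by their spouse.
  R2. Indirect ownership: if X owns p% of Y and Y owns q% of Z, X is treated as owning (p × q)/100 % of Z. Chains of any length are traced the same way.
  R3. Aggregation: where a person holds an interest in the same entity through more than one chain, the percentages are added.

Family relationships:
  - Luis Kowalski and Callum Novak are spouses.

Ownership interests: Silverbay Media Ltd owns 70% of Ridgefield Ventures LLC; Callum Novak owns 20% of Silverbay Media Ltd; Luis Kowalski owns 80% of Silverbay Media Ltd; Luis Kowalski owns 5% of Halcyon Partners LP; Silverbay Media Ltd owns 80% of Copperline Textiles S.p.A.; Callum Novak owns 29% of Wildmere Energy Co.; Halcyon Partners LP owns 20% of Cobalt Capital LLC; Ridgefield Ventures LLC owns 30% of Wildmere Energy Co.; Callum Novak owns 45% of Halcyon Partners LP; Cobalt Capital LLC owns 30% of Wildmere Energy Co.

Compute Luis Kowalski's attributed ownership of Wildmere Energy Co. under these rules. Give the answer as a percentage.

53%

By spousal attribution (R1), Luis Kowalski is treated as also owning Callum Novak's interest in Silverbay Media Ltd, giving 80% + 20% = 100%.
By spousal attribution (R1), Luis Kowalski is treated as also owning Callum Novak's interest in Halcyon Partners LP, giving 5% + 45% = 50%.
By spousal attribution (R1), Luis Kowalski is treated as owning Callum Novak's 29% interest in Wildmere Energy Co.
Chain via Silverbay Media Ltd → Ridgefield Ventures LLC (R2): 100% × 70% × 30% = 21% of Wildmere Energy Co.
Chain via Halcyon Partners LP → Cobalt Capital LLC (R2): 50% × 20% × 30% = 3% of Wildmere Energy Co.
Direct interest in Wildmere Energy Co: 29%.
Aggregating (R3): 21% + 3% + 29% = 53%.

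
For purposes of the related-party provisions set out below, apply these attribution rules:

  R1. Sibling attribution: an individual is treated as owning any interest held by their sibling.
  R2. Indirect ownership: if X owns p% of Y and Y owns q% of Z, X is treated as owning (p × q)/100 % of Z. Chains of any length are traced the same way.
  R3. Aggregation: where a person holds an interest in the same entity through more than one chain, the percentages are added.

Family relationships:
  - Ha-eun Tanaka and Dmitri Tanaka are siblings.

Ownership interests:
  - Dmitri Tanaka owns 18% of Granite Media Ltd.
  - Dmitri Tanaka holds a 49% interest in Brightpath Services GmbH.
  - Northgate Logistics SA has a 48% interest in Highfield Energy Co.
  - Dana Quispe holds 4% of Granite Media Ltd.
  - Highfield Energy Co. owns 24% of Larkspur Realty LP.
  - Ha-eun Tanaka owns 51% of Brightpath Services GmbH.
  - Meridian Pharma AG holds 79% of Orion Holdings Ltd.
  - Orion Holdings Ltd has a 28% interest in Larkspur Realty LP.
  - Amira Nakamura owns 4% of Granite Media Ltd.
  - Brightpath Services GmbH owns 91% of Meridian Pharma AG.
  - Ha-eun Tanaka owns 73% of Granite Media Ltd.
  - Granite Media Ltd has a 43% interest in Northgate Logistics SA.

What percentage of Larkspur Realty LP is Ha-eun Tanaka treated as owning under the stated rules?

24.636976%

By sibling attribution (R1), Ha-eun Tanaka is treated as also owning Dmitri Tanaka's interest in Brightpath Services GmbH, giving 51% + 49% = 100%.
By sibling attribution (R1), Ha-eun Tanaka is treated as also owning Dmitri Tanaka's interest in Granite Media Ltd, giving 73% + 18% = 91%.
Chain via Brightpath Services GmbH → Meridian Pharma AG → Orion Holdings Ltd (R2): 100% × 91% × 79% × 28% = 20.1292% of Larkspur Realty LP.
Chain via Granite Media Ltd → Northgate Logistics SA → Highfield Energy Co. (R2): 91% × 43% × 48% × 24% = 4.507776% of Larkspur Realty LP.
Aggregating (R3): 20.1292% + 4.507776% = 24.636976%.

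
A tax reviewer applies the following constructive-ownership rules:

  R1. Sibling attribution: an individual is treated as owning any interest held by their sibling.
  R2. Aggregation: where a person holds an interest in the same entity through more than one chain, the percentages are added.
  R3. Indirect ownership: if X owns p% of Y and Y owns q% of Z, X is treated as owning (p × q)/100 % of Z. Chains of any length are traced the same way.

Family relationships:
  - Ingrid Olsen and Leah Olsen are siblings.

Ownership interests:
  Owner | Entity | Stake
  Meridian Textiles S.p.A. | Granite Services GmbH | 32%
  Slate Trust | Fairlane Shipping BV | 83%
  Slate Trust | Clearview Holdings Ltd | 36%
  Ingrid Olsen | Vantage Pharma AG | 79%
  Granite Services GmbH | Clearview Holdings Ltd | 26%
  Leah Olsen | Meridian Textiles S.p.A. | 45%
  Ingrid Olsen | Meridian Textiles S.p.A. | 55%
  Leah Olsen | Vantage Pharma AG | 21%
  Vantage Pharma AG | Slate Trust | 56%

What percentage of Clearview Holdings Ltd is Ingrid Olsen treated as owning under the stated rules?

By sibling attribution (R1), Ingrid Olsen is treated as also owning Leah Olsen's interest in Vantage Pharma AG, giving 79% + 21% = 100%.
By sibling attribution (R1), Ingrid Olsen is treated as also owning Leah Olsen's interest in Meridian Textiles S.p.A, giving 55% + 45% = 100%.
Chain via Vantage Pharma AG → Slate Trust (R3): 100% × 56% × 36% = 20.16% of Clearview Holdings Ltd.
Chain via Meridian Textiles S.p.A. → Granite Services GmbH (R3): 100% × 32% × 26% = 8.32% of Clearview Holdings Ltd.
Aggregating (R2): 20.16% + 8.32% = 28.48%.

28.48%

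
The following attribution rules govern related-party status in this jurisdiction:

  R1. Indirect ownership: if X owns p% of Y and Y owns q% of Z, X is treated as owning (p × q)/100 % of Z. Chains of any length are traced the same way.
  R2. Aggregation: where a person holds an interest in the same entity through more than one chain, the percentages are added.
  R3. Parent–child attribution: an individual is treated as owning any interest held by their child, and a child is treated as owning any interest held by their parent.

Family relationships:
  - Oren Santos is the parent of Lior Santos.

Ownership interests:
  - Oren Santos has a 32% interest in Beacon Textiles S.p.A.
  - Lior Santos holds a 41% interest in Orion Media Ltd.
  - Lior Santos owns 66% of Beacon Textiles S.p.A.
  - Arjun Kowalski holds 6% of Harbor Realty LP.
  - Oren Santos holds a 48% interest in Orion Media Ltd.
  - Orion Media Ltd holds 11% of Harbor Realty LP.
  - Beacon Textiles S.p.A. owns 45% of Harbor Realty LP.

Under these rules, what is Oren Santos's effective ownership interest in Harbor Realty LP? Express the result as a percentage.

By parent–child attribution (R3), Oren Santos is treated as also owning Lior Santos's interest in Beacon Textiles S.p.A, giving 32% + 66% = 98%.
By parent–child attribution (R3), Oren Santos is treated as also owning Lior Santos's interest in Orion Media Ltd, giving 48% + 41% = 89%.
Chain via Beacon Textiles S.p.A. (R1): 98% × 45% = 44.1% of Harbor Realty LP.
Chain via Orion Media Ltd (R1): 89% × 11% = 9.79% of Harbor Realty LP.
Aggregating (R2): 44.1% + 9.79% = 53.89%.

53.89%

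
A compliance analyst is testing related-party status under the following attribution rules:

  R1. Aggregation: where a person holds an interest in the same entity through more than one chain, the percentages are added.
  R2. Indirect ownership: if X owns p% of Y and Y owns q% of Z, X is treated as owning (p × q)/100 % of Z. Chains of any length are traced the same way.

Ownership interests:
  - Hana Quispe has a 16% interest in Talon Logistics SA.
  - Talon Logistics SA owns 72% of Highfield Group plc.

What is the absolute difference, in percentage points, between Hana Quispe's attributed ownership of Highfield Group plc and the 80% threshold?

Chain via Talon Logistics SA (R2): 16% × 72% = 11.52% of Highfield Group plc.
11.52% falls short of the 80% threshold by 68.48 percentage points.

68.48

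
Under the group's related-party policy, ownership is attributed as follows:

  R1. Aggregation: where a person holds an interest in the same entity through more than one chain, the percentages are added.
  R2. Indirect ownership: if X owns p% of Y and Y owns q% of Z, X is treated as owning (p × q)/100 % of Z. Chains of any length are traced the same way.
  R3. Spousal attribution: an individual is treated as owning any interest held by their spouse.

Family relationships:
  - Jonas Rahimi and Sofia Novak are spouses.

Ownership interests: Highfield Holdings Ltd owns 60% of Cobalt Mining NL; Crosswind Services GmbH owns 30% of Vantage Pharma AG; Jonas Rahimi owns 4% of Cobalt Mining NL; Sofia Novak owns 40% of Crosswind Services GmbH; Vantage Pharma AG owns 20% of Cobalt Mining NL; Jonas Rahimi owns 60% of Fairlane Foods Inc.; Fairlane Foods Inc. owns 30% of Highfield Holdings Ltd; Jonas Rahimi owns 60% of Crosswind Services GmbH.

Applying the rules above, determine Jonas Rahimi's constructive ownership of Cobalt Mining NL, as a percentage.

By spousal attribution (R3), Jonas Rahimi is treated as also owning Sofia Novak's interest in Crosswind Services GmbH, giving 60% + 40% = 100%.
Chain via Fairlane Foods Inc. → Highfield Holdings Ltd (R2): 60% × 30% × 60% = 10.8% of Cobalt Mining NL.
Chain via Crosswind Services GmbH → Vantage Pharma AG (R2): 100% × 30% × 20% = 6% of Cobalt Mining NL.
Direct interest in Cobalt Mining NL: 4%.
Aggregating (R1): 10.8% + 6% + 4% = 20.8%.

20.8%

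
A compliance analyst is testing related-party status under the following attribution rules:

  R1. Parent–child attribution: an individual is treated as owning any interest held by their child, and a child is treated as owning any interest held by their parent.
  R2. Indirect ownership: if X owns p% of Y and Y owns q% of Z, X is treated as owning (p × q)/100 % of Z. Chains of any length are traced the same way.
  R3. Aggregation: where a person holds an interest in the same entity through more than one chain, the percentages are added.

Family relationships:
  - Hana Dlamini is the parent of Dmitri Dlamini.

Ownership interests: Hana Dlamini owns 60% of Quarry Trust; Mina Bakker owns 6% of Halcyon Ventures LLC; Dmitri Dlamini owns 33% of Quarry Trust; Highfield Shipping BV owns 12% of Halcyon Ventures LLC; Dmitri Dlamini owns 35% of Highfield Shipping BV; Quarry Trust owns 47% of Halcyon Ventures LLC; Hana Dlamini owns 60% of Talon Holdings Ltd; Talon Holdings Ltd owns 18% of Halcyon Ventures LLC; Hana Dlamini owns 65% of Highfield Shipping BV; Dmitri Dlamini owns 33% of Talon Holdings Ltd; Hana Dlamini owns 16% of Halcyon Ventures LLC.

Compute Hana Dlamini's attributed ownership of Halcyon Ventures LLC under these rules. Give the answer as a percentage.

By parent–child attribution (R1), Hana Dlamini is treated as also owning Dmitri Dlamini's interest in Quarry Trust, giving 60% + 33% = 93%.
By parent–child attribution (R1), Hana Dlamini is treated as also owning Dmitri Dlamini's interest in Talon Holdings Ltd, giving 60% + 33% = 93%.
By parent–child attribution (R1), Hana Dlamini is treated as also owning Dmitri Dlamini's interest in Highfield Shipping BV, giving 65% + 35% = 100%.
Chain via Quarry Trust (R2): 93% × 47% = 43.71% of Halcyon Ventures LLC.
Chain via Talon Holdings Ltd (R2): 93% × 18% = 16.74% of Halcyon Ventures LLC.
Chain via Highfield Shipping BV (R2): 100% × 12% = 12% of Halcyon Ventures LLC.
Direct interest in Halcyon Ventures LLC: 16%.
Aggregating (R3): 43.71% + 16.74% + 12% + 16% = 88.45%.

88.45%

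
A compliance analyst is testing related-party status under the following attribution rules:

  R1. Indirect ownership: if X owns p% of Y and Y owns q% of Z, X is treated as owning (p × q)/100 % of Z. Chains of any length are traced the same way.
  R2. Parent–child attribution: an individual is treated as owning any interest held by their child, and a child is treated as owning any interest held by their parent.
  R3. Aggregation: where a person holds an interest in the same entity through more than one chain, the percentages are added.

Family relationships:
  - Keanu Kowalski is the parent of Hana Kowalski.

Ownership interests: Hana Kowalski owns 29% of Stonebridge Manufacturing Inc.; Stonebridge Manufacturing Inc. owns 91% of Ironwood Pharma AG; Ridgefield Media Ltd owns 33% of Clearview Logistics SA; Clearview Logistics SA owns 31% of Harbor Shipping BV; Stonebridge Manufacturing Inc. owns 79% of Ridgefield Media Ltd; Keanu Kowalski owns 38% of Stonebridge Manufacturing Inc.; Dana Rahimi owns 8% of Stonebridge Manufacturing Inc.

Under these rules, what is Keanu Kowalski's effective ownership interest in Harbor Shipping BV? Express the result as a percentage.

By parent–child attribution (R2), Keanu Kowalski is treated as also owning Hana Kowalski's interest in Stonebridge Manufacturing Inc, giving 38% + 29% = 67%.
Chain via Stonebridge Manufacturing Inc. → Ridgefield Media Ltd → Clearview Logistics SA (R1): 67% × 79% × 33% × 31% = 5.414739% of Harbor Shipping BV.

5.414739%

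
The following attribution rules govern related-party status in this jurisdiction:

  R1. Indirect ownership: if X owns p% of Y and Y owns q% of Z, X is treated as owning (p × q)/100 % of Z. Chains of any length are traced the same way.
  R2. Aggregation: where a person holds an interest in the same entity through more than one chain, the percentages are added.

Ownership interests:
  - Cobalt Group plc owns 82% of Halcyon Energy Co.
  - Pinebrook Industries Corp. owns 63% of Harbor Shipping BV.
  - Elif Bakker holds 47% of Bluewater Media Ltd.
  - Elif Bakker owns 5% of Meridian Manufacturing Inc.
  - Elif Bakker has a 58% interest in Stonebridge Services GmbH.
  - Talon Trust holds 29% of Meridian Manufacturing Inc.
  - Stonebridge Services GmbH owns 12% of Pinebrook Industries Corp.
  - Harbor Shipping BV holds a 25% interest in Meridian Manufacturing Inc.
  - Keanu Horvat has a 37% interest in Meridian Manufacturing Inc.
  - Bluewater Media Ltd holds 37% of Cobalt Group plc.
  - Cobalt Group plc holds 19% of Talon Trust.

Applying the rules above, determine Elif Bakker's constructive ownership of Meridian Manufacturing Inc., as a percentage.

7.054389%

Chain via Bluewater Media Ltd → Cobalt Group plc → Talon Trust (R1): 47% × 37% × 19% × 29% = 0.958189% of Meridian Manufacturing Inc.
Chain via Stonebridge Services GmbH → Pinebrook Industries Corp. → Harbor Shipping BV (R1): 58% × 12% × 63% × 25% = 1.0962% of Meridian Manufacturing Inc.
Direct interest in Meridian Manufacturing Inc: 5%.
Aggregating (R2): 0.958189% + 1.0962% + 5% = 7.054389%.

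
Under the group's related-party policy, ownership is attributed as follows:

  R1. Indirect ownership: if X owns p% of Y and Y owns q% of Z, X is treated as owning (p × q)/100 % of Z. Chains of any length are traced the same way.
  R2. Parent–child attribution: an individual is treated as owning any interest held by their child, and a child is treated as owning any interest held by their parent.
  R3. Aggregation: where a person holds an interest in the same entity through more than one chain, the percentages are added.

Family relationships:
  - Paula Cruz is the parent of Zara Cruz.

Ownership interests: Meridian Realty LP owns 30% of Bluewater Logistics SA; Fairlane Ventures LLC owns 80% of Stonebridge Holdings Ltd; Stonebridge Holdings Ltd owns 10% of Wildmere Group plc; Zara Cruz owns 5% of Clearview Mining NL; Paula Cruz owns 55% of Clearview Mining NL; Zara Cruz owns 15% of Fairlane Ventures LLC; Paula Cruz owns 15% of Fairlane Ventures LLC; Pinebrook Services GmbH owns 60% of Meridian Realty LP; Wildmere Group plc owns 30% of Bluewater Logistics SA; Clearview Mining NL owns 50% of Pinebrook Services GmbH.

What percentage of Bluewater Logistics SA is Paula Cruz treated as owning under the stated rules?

By parent–child attribution (R2), Paula Cruz is treated as also owning Zara Cruz's interest in Fairlane Ventures LLC, giving 15% + 15% = 30%.
By parent–child attribution (R2), Paula Cruz is treated as also owning Zara Cruz's interest in Clearview Mining NL, giving 55% + 5% = 60%.
Chain via Fairlane Ventures LLC → Stonebridge Holdings Ltd → Wildmere Group plc (R1): 30% × 80% × 10% × 30% = 0.72% of Bluewater Logistics SA.
Chain via Clearview Mining NL → Pinebrook Services GmbH → Meridian Realty LP (R1): 60% × 50% × 60% × 30% = 5.4% of Bluewater Logistics SA.
Aggregating (R3): 0.72% + 5.4% = 6.12%.

6.12%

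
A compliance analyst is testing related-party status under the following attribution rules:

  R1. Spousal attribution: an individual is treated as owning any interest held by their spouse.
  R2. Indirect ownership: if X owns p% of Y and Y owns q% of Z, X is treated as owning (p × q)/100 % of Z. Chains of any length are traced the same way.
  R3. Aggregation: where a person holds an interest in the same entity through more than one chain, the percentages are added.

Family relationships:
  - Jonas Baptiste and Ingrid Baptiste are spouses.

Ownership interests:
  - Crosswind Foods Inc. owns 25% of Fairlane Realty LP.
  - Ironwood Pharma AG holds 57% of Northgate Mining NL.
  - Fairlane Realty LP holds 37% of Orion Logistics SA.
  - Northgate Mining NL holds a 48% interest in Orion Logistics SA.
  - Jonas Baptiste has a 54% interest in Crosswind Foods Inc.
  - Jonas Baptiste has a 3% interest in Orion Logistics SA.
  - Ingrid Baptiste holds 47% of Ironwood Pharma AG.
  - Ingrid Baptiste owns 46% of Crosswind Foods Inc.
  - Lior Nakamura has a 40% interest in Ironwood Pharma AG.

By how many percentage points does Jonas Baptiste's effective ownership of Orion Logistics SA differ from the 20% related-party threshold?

By spousal attribution (R1), Jonas Baptiste is treated as also owning Ingrid Baptiste's interest in Crosswind Foods Inc, giving 54% + 46% = 100%.
By spousal attribution (R1), Jonas Baptiste is treated as owning Ingrid Baptiste's 47% interest in Ironwood Pharma AG.
Chain via Crosswind Foods Inc. → Fairlane Realty LP (R2): 100% × 25% × 37% = 9.25% of Orion Logistics SA.
Direct interest in Orion Logistics SA: 3%.
Chain via Ironwood Pharma AG → Northgate Mining NL (R2): 47% × 57% × 48% = 12.8592% of Orion Logistics SA.
Aggregating (R3): 9.25% + 3% + 12.8592% = 25.1092%.
25.1092% exceeds the 20% threshold by 5.1092 percentage points.

5.1092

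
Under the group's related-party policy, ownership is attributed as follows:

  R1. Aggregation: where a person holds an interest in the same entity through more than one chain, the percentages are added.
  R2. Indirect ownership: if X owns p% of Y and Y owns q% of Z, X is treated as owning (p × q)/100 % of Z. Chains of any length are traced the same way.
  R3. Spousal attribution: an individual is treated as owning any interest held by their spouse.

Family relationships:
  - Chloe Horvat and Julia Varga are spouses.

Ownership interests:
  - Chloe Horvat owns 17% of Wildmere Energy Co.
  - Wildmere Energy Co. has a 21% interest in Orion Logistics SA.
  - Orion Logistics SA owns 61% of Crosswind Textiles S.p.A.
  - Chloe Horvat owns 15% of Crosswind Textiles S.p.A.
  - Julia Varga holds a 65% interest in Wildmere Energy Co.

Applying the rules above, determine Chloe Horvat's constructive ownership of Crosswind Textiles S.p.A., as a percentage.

25.5042%

By spousal attribution (R3), Chloe Horvat is treated as also owning Julia Varga's interest in Wildmere Energy Co, giving 17% + 65% = 82%.
Chain via Wildmere Energy Co. → Orion Logistics SA (R2): 82% × 21% × 61% = 10.5042% of Crosswind Textiles S.p.A.
Direct interest in Crosswind Textiles S.p.A: 15%.
Aggregating (R1): 10.5042% + 15% = 25.5042%.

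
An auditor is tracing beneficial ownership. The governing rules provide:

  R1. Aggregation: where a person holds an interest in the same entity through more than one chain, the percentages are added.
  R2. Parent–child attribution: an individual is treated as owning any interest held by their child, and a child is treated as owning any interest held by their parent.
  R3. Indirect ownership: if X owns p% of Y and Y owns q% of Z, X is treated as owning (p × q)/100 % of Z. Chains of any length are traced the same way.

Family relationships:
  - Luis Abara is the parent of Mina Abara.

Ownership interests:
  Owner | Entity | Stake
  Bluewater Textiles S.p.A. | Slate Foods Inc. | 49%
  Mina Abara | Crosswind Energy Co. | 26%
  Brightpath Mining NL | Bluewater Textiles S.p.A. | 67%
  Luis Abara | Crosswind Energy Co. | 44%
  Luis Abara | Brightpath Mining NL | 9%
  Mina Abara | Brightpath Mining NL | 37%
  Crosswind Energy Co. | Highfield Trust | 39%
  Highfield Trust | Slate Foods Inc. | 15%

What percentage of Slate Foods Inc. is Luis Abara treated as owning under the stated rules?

19.1968%

By parent–child attribution (R2), Luis Abara is treated as also owning Mina Abara's interest in Brightpath Mining NL, giving 9% + 37% = 46%.
By parent–child attribution (R2), Luis Abara is treated as also owning Mina Abara's interest in Crosswind Energy Co, giving 44% + 26% = 70%.
Chain via Brightpath Mining NL → Bluewater Textiles S.p.A. (R3): 46% × 67% × 49% = 15.1018% of Slate Foods Inc.
Chain via Crosswind Energy Co. → Highfield Trust (R3): 70% × 39% × 15% = 4.095% of Slate Foods Inc.
Aggregating (R1): 15.1018% + 4.095% = 19.1968%.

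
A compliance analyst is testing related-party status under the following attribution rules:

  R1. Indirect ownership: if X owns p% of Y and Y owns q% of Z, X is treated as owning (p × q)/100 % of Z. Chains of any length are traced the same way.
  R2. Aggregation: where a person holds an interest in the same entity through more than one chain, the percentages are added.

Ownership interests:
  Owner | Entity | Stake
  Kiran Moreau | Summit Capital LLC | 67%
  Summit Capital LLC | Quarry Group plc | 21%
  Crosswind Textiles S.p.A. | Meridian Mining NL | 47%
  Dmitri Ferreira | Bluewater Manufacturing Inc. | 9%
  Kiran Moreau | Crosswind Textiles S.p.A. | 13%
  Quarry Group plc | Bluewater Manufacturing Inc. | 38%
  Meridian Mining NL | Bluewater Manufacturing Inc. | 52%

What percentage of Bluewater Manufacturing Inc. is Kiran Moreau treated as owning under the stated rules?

8.5238%

Chain via Crosswind Textiles S.p.A. → Meridian Mining NL (R1): 13% × 47% × 52% = 3.1772% of Bluewater Manufacturing Inc.
Chain via Summit Capital LLC → Quarry Group plc (R1): 67% × 21% × 38% = 5.3466% of Bluewater Manufacturing Inc.
Aggregating (R2): 3.1772% + 5.3466% = 8.5238%.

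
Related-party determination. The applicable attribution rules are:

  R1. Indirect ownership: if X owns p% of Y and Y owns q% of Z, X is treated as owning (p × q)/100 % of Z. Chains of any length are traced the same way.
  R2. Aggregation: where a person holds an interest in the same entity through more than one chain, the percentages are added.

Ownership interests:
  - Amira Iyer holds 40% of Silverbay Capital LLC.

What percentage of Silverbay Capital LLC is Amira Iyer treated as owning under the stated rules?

Direct interest in Silverbay Capital LLC: 40%.

40%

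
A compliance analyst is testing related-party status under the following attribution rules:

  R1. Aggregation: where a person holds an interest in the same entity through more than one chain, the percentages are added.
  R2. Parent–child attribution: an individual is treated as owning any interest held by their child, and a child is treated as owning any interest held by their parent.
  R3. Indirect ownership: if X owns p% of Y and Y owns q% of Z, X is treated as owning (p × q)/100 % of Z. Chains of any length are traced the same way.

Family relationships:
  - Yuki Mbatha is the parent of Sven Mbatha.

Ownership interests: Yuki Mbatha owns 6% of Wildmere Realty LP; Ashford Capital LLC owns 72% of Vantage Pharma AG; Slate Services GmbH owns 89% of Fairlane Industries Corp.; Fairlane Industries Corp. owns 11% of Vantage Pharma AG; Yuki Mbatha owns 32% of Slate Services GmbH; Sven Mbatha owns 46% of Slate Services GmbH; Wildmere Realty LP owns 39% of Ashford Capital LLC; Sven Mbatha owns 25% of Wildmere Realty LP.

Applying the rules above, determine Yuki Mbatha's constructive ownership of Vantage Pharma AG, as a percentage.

16.341%

By parent–child attribution (R2), Yuki Mbatha is treated as also owning Sven Mbatha's interest in Wildmere Realty LP, giving 6% + 25% = 31%.
By parent–child attribution (R2), Yuki Mbatha is treated as also owning Sven Mbatha's interest in Slate Services GmbH, giving 32% + 46% = 78%.
Chain via Wildmere Realty LP → Ashford Capital LLC (R3): 31% × 39% × 72% = 8.7048% of Vantage Pharma AG.
Chain via Slate Services GmbH → Fairlane Industries Corp. (R3): 78% × 89% × 11% = 7.6362% of Vantage Pharma AG.
Aggregating (R1): 8.7048% + 7.6362% = 16.341%.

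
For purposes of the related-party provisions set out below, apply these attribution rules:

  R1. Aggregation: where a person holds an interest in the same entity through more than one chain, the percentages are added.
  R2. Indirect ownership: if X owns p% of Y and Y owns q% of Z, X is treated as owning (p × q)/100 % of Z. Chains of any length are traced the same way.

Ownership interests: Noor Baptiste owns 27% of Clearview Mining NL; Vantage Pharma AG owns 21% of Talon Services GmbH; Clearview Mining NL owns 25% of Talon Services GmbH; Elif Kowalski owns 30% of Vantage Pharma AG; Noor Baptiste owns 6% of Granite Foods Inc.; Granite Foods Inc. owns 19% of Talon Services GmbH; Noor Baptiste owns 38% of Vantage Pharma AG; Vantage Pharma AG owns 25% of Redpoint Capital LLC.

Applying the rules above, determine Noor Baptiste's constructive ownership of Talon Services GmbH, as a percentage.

Chain via Granite Foods Inc. (R2): 6% × 19% = 1.14% of Talon Services GmbH.
Chain via Clearview Mining NL (R2): 27% × 25% = 6.75% of Talon Services GmbH.
Chain via Vantage Pharma AG (R2): 38% × 21% = 7.98% of Talon Services GmbH.
Aggregating (R1): 1.14% + 6.75% + 7.98% = 15.87%.

15.87%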